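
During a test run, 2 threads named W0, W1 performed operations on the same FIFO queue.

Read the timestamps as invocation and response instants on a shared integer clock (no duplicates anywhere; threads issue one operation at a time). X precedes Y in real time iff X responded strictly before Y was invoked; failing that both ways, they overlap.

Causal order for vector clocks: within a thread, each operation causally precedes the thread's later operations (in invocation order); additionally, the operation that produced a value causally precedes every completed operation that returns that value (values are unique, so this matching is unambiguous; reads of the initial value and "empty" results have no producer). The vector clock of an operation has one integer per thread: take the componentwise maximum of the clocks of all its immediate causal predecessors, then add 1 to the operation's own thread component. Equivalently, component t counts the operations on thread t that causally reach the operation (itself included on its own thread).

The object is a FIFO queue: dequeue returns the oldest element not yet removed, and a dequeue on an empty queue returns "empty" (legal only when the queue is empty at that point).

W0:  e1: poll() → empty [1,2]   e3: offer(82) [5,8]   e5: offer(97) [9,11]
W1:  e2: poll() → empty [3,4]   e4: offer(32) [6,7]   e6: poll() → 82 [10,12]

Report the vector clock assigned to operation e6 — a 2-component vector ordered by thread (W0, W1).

root op e2, invoked 3: fresh clock plus W1's own tick → (0, 1)
root op e1, invoked 1: fresh clock plus W0's own tick → (1, 0)
e4, invoked 6, takes VC(e2)=(0, 1) under max, adds 1 for W1 → (0, 2)
e3, invoked 5, takes VC(e1)=(1, 0) under max, adds 1 for W0 → (2, 0)
e5, invoked 9, takes VC(e3)=(2, 0) under max, adds 1 for W0 → (3, 0)
e6, invoked 10, takes VC(e3)=(2, 0), VC(e4)=(0, 2) under max, adds 1 for W1 → (2, 3)
target: VC(e6) = (2, 3)

(2, 3)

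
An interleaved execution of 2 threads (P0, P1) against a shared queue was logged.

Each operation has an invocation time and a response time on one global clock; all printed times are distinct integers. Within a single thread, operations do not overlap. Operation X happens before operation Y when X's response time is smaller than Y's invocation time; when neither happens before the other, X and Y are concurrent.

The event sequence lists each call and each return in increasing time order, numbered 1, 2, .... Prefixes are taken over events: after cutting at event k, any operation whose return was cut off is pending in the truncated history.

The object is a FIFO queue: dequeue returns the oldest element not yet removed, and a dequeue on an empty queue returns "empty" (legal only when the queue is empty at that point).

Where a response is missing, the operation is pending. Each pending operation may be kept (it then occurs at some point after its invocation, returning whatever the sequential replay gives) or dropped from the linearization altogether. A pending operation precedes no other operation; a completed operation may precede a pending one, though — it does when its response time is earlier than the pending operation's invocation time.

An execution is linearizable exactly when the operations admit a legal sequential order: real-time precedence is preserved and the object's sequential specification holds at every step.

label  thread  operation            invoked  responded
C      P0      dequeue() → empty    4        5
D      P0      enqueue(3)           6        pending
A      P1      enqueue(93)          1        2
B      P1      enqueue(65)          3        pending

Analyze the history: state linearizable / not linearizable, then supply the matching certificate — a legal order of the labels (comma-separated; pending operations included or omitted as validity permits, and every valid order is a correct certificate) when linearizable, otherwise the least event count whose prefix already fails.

events 1..4 are fine; event 5 — the response of C at time 5 — makes the prefix non-linearizable
the completed operations (2 total) allow one real-time order; the queue replay rejects it
every completion of the 1 pending operation (B) was checked; none linearizes
e.g. A, C (pending dropped): illegal at step 2, since C dequeue() → empty cannot apply there

not linearizable — minimal violating prefix: 5 events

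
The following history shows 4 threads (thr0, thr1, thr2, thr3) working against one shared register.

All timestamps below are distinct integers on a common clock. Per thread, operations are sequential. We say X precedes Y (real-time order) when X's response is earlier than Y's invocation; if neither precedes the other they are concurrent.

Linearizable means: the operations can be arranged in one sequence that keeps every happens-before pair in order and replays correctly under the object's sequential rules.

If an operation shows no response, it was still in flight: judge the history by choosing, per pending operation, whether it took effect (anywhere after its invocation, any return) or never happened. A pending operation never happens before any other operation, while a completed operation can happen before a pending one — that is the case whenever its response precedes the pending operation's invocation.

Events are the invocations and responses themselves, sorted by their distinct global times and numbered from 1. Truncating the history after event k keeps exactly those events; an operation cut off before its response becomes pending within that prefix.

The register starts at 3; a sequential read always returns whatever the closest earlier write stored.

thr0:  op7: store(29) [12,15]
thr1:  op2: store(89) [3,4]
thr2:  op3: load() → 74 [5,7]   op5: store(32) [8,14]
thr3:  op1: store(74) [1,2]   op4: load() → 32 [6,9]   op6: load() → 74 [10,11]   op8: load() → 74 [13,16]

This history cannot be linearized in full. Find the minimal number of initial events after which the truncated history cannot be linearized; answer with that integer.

7

events 1..6 are still linearizable — one witness is op1, op2:
step 1: op1 store(74) — value 74
step 2: op2 store(89) — value 89
adding event 7 (op3 responds at 7) leaves no legal real-time order
no escape via the 1 pending operation (op4): every completion choice fails
sample order op1, op2, op3 (pending dropped) stalls at step 3 — op3 load() → 74 has no legal effect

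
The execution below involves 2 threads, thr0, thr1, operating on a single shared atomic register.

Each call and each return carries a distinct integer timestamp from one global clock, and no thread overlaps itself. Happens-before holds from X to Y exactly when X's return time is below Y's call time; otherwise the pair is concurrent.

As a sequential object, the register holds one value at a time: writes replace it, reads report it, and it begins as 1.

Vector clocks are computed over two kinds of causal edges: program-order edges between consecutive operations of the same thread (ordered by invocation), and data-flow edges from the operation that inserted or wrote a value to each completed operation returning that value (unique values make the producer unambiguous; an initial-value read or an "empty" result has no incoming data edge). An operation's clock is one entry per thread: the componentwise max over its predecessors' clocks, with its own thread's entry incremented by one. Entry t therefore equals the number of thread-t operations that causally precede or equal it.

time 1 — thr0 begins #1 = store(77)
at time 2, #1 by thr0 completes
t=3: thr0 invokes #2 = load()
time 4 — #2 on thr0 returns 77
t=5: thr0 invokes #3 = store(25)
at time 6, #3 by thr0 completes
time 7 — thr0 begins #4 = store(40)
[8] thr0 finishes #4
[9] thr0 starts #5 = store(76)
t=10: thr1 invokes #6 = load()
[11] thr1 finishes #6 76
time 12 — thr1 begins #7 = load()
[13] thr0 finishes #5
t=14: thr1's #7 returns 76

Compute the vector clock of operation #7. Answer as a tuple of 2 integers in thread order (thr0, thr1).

(5, 2)

root op #1, invoked 1: fresh clock plus thr0's own tick → (1, 0)
invoked at 3, #2 merges VC(#1)=(1, 0) and bumps thr0's slot → (2, 0)
invoked at 5, #3 merges VC(#2)=(2, 0) and bumps thr0's slot → (3, 0)
invoked at 7, #4 merges VC(#3)=(3, 0) and bumps thr0's slot → (4, 0)
invoked at 9, #5 merges VC(#4)=(4, 0) and bumps thr0's slot → (5, 0)
invoked at 10, #6 merges VC(#5)=(5, 0) and bumps thr1's slot → (5, 1)
invoked at 12, #7 merges VC(#5)=(5, 0), VC(#6)=(5, 1) and bumps thr1's slot → (5, 2)
target: VC(#7) = (5, 2)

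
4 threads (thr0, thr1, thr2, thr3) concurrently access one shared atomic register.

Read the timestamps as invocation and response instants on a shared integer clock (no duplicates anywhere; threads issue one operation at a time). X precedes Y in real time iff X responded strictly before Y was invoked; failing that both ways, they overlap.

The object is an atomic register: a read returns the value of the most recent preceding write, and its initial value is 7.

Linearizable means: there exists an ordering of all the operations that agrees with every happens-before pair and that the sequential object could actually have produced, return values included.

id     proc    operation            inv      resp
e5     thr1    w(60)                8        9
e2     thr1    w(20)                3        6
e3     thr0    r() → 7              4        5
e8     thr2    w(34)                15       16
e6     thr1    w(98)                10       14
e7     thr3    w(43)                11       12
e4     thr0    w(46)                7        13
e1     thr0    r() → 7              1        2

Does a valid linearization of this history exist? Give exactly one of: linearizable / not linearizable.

witness order: e1, e3, e2, e4, e5, e6, e7, e8
after step 1 (e1 r() → 7): value 7
after step 2 (e3 r() → 7): value 7
after step 3 (e2 w(20)): value 20
after step 4 (e4 w(46)): value 46
after step 5 (e5 w(60)): value 60
after step 6 (e6 w(98)): value 98
after step 7 (e7 w(43)): value 43
after step 8 (e8 w(34)): value 34

linearizable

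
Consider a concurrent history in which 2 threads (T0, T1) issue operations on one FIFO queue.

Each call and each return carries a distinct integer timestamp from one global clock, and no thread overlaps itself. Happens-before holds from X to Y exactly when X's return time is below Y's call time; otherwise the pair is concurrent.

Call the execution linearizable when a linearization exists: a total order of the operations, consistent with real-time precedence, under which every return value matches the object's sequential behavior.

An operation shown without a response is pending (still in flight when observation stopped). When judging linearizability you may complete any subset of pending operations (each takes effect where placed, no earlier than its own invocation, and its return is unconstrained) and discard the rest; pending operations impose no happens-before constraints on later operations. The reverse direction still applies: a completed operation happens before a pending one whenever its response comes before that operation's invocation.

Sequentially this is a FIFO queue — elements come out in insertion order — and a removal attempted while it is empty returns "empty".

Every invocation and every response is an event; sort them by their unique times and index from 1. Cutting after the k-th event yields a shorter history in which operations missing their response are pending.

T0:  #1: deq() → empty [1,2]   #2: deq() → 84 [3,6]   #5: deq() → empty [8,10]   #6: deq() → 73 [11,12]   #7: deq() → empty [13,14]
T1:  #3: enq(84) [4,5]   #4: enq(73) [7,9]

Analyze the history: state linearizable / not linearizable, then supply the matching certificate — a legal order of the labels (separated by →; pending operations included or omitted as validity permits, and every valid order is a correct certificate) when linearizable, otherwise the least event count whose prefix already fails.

linearizable — witness: #1 → #3 → #2 → #5 → #4 → #6 → #7

1. #1 deq() → empty, leaving queue <>
2. #3 enq(84), leaving queue <84>
3. #2 deq() → 84, leaving queue <>
4. #5 deq() → empty, leaving queue <>
5. #4 enq(73), leaving queue <73>
6. #6 deq() → 73, leaving queue <>
7. #7 deq() → empty, leaving queue <>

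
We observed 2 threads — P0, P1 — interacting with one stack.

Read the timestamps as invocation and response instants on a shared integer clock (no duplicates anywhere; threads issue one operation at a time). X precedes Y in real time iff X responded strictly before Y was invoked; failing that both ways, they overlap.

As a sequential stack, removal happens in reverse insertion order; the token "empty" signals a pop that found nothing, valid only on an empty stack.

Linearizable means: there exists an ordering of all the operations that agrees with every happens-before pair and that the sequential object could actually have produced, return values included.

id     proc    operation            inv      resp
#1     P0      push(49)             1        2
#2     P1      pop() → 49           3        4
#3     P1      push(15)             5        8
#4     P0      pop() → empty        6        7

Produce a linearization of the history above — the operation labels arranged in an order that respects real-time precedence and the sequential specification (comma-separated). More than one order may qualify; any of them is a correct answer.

#1, #2, #4, #3

1. #1 push(49), leaving stack <49>
2. #2 pop() → 49, leaving stack <>
3. #4 pop() → empty, leaving stack <>
4. #3 push(15), leaving stack <15>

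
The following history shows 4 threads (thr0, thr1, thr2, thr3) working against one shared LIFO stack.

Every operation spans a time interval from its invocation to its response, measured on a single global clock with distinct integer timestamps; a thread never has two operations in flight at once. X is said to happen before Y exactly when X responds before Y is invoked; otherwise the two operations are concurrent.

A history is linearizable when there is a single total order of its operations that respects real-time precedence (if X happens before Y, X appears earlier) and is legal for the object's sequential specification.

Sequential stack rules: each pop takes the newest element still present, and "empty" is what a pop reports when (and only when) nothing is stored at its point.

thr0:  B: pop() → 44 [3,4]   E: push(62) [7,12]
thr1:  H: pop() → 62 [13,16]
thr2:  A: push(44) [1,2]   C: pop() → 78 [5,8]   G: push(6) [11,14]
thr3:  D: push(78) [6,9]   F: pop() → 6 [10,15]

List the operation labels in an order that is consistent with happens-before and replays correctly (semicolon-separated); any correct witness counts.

A; B; D; C; E; G; F; H

step 1: A push(44) — stack <44>
step 2: B pop() → 44 — stack <>
step 3: D push(78) — stack <78>
step 4: C pop() → 78 — stack <>
step 5: E push(62) — stack <62>
step 6: G push(6) — stack <62,6>
step 7: F pop() → 6 — stack <62>
step 8: H pop() → 62 — stack <>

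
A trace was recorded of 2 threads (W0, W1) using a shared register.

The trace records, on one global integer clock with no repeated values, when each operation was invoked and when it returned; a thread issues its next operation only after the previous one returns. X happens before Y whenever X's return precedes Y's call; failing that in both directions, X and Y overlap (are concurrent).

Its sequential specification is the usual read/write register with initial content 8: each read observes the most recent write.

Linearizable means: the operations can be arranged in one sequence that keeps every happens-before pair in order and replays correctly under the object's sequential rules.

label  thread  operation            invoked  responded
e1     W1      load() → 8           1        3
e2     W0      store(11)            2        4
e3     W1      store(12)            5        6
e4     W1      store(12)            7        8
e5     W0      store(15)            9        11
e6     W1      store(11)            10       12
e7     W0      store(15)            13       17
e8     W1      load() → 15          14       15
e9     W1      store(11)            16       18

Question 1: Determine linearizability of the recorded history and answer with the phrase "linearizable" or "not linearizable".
linearizable

a witness: e1, e2, e3, e4, e5, e6, e7, e8, e9
step 1: e1 load() → 8 — value 8
step 2: e2 store(11) — value 11
step 3: e3 store(12) — value 12
step 4: e4 store(12) — value 12
step 5: e5 store(15) — value 15
step 6: e6 store(11) — value 11
step 7: e7 store(15) — value 15
step 8: e8 load() → 15 — value 15
step 9: e9 store(11) — value 11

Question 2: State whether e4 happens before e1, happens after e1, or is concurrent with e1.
after

e4 spans [7,8], e1 spans [1,3]
resp(e1)=3 < inv(e4)=7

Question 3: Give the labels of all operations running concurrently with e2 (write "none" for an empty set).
e1

e2 spans [2,4]; an op avoiding the whole window 2..4 is ordered, any other is concurrent
e1 [1,3]: concurrent
e3 [5,6]: after
e4 [7,8]: after
e5 [9,11]: after
e6 [10,12]: after
e7 [13,17]: after
e8 [14,15]: after
e9 [16,18]: after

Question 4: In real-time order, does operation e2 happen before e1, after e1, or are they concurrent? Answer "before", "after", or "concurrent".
concurrent

e2 spans [2,4], e1 spans [1,3]
the intervals overlap in both directions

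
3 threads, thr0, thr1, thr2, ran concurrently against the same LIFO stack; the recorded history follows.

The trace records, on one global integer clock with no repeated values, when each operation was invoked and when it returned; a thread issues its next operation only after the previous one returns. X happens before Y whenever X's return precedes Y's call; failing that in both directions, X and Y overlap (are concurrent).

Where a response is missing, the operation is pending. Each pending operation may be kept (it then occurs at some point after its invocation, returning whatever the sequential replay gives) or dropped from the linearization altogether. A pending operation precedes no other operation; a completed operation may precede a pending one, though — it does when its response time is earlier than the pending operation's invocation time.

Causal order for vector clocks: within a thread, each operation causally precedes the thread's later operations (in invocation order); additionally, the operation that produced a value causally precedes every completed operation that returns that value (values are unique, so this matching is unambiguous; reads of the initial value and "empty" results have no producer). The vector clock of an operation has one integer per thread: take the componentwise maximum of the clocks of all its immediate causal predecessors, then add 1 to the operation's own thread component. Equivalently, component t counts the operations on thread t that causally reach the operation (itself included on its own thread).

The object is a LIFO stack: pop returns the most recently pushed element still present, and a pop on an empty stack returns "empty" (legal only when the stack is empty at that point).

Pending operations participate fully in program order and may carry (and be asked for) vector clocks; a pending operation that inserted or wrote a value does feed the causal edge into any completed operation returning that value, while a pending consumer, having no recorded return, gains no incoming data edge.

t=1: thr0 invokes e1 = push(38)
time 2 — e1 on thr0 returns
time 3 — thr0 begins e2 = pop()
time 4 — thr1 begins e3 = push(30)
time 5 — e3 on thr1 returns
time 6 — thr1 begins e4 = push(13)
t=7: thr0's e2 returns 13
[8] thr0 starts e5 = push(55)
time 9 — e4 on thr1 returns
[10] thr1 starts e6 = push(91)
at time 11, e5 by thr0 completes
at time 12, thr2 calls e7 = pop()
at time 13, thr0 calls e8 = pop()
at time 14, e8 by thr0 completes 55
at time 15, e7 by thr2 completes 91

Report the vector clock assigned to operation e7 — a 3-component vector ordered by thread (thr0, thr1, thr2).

VC(e3, invoked at 4): no causal predecessors; +1 on thr1 → (0, 1, 0)
VC(e1, invoked at 1): no causal predecessors; +1 on thr0 → (1, 0, 0)
VC(e4, invoked at 6): max of VC(e3)=(0, 1, 0), then +1 on thread thr1 → (0, 2, 0)
VC(e6, invoked at 10): max of VC(e4)=(0, 2, 0), then +1 on thread thr1 → (0, 3, 0)
VC(e7, invoked at 12): max of VC(e6)=(0, 3, 0), then +1 on thread thr2 → (0, 3, 1)
VC(e2, invoked at 3): max of VC(e1)=(1, 0, 0), VC(e4)=(0, 2, 0), then +1 on thread thr0 → (2, 2, 0)
VC(e5, invoked at 8): max of VC(e2)=(2, 2, 0), then +1 on thread thr0 → (3, 2, 0)
VC(e8, invoked at 13): max of VC(e5)=(3, 2, 0), then +1 on thread thr0 → (4, 2, 0)
target: VC(e7) = (0, 3, 1)

(0, 3, 1)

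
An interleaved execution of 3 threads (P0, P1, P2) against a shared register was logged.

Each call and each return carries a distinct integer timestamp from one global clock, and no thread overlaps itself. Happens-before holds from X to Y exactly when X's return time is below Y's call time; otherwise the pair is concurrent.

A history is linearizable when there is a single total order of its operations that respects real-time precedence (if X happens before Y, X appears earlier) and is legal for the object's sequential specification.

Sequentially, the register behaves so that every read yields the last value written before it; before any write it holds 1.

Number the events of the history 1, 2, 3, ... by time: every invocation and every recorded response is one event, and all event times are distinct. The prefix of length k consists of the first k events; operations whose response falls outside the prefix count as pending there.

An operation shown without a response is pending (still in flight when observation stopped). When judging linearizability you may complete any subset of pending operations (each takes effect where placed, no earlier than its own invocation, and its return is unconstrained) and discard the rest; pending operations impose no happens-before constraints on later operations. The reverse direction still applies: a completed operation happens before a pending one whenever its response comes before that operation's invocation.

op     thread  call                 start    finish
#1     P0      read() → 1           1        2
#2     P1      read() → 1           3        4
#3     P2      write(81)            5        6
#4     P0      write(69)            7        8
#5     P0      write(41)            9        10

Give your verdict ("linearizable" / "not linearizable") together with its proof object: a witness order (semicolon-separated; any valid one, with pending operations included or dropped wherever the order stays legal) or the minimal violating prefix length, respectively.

linearizable — witness: #1; #2; #3; #4; #5

step 1: #1 read() → 1 — value 1
step 2: #2 read() → 1 — value 1
step 3: #3 write(81) — value 81
step 4: #4 write(69) — value 69
step 5: #5 write(41) — value 41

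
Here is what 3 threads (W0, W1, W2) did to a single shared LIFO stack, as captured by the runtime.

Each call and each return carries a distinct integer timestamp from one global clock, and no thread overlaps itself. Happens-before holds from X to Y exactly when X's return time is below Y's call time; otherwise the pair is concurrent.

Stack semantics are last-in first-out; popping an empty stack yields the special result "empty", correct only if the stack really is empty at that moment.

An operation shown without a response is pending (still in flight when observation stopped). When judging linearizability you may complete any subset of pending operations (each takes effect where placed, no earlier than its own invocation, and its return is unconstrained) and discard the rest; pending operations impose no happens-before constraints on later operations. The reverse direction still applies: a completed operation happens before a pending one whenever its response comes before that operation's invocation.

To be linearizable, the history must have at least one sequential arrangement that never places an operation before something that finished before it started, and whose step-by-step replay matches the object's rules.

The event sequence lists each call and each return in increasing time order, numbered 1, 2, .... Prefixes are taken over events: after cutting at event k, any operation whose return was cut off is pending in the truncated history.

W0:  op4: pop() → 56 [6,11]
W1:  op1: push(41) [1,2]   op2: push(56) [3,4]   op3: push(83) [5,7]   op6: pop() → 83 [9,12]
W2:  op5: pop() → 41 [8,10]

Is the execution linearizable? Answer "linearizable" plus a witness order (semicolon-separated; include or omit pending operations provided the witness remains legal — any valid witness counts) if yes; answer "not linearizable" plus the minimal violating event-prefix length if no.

after step 1 (op1 push(41)): stack <41>
after step 2 (op2 push(56)): stack <41,56>
after step 3 (op3 push(83)): stack <41,56,83>
after step 4 (op6 pop() → 83): stack <41,56>
after step 5 (op4 pop() → 56): stack <41>
after step 6 (op5 pop() → 41): stack <>

linearizable — witness: op1; op2; op3; op6; op4; op5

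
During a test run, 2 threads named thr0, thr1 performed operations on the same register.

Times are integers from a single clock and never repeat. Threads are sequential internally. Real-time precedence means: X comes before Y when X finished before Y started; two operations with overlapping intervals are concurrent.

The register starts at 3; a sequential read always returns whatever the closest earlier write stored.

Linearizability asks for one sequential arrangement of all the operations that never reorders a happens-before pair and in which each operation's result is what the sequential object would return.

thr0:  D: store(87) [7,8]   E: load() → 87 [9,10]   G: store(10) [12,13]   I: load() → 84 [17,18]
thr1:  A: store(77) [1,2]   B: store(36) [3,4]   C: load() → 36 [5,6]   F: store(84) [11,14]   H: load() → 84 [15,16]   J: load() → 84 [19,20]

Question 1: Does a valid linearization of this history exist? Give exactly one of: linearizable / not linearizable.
witness order: A, B, C, D, E, G, F, H, I, J
after step 1 (A store(77)): value 77
after step 2 (B store(36)): value 36
after step 3 (C load() → 36): value 36
after step 4 (D store(87)): value 87
after step 5 (E load() → 87): value 87
after step 6 (G store(10)): value 10
after step 7 (F store(84)): value 84
after step 8 (H load() → 84): value 84
after step 9 (I load() → 84): value 84
after step 10 (J load() → 84): value 84

linearizable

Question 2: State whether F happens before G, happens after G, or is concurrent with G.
F spans [11,14], G spans [12,13]
the intervals overlap in both directions

concurrent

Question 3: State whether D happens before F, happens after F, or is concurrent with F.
D spans [7,8], F spans [11,14]
resp(D)=8 < inv(F)=11

before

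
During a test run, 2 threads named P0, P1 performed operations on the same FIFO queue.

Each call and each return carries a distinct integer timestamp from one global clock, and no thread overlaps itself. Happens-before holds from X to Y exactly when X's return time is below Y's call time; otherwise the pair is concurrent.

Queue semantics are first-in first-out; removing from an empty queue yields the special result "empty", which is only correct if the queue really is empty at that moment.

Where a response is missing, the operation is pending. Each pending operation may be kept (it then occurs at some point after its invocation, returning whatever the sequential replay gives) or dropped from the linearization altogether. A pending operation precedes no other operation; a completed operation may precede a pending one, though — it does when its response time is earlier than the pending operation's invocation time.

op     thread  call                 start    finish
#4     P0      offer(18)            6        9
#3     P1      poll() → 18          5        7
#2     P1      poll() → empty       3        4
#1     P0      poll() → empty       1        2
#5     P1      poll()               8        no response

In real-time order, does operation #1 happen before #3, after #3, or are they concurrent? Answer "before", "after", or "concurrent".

#1 spans [1,2], #3 spans [5,7]
resp(#1)=2 < inv(#3)=5

before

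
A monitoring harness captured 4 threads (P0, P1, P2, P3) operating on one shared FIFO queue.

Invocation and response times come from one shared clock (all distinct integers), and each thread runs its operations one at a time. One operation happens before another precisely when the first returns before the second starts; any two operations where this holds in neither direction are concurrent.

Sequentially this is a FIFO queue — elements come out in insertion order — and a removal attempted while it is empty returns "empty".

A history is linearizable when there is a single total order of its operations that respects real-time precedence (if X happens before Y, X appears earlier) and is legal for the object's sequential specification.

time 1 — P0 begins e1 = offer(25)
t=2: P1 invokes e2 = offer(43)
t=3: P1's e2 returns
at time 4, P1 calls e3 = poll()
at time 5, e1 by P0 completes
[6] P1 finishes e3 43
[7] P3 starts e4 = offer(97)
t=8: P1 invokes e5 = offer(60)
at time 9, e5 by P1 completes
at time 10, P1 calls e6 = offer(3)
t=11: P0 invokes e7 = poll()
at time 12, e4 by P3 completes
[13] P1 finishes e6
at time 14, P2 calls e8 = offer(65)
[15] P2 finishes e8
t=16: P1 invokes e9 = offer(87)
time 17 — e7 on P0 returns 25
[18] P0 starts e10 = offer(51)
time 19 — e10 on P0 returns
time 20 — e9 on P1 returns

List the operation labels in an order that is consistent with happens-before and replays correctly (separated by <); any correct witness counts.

1. e2 offer(43), leaving queue <43>
2. e1 offer(25), leaving queue <43,25>
3. e3 poll() → 43, leaving queue <25>
4. e4 offer(97), leaving queue <25,97>
5. e5 offer(60), leaving queue <25,97,60>
6. e6 offer(3), leaving queue <25,97,60,3>
7. e7 poll() → 25, leaving queue <97,60,3>
8. e8 offer(65), leaving queue <97,60,3,65>
9. e9 offer(87), leaving queue <97,60,3,65,87>
10. e10 offer(51), leaving queue <97,60,3,65,87,51>

e2 < e1 < e3 < e4 < e5 < e6 < e7 < e8 < e9 < e10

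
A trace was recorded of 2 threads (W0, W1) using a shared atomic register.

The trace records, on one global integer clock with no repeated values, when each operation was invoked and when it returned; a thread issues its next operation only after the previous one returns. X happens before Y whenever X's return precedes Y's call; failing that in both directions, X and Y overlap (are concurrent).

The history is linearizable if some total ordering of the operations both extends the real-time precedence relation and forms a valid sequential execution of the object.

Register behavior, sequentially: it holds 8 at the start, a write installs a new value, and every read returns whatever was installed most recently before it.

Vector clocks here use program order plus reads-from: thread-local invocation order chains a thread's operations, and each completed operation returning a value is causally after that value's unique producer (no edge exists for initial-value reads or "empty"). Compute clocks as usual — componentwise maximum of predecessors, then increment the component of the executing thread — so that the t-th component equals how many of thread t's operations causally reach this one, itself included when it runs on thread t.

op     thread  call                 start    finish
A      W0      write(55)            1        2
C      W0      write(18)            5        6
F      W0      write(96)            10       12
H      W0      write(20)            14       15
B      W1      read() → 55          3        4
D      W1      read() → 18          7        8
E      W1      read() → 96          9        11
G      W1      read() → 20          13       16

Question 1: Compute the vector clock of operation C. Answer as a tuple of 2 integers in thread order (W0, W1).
Answer: (2, 0)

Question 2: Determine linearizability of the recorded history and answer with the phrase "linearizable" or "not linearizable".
one valid linearization: A, B, C, D, F, E, H, G
after step 1 (A write(55)): value 55
after step 2 (B read() → 55): value 55
after step 3 (C write(18)): value 18
after step 4 (D read() → 18): value 18
after step 5 (F write(96)): value 96
after step 6 (E read() → 96): value 96
after step 7 (H write(20)): value 20
after step 8 (G read() → 20): value 20

linearizable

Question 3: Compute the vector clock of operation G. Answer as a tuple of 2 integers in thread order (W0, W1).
Answer: (4, 4)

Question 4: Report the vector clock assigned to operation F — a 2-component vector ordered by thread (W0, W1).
Answer: (3, 0)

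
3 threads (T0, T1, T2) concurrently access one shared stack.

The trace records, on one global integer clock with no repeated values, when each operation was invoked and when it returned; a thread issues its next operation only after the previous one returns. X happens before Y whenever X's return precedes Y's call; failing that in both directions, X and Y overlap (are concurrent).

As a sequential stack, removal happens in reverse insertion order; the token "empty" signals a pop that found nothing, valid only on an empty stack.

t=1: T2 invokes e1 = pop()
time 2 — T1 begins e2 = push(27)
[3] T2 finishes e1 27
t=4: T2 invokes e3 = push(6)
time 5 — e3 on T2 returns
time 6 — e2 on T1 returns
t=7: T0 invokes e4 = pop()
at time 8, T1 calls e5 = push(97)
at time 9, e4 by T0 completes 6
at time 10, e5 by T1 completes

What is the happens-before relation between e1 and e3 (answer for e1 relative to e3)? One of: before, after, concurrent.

e1 spans [1,3], e3 spans [4,5]
resp(e1)=3 < inv(e3)=4

before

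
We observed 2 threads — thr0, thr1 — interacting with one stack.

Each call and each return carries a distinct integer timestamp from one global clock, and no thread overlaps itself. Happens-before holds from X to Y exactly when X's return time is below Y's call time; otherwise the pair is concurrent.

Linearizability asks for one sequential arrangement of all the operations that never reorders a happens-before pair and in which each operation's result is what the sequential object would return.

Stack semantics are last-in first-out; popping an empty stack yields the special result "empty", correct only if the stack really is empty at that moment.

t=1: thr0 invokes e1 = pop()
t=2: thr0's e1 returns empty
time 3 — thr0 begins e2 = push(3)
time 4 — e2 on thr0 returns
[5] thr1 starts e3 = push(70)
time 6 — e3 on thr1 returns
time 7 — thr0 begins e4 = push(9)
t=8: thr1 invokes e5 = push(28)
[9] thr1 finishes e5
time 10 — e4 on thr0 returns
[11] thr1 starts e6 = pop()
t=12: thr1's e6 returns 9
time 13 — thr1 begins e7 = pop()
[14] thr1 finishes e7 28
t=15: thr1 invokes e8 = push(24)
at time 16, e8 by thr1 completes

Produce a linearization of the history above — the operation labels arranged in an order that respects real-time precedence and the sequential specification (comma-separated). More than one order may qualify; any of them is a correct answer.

e1, e2, e3, e5, e4, e6, e7, e8

step 1: e1 pop() → empty — stack <>
step 2: e2 push(3) — stack <3>
step 3: e3 push(70) — stack <3,70>
step 4: e5 push(28) — stack <3,70,28>
step 5: e4 push(9) — stack <3,70,28,9>
step 6: e6 pop() → 9 — stack <3,70,28>
step 7: e7 pop() → 28 — stack <3,70>
step 8: e8 push(24) — stack <3,70,24>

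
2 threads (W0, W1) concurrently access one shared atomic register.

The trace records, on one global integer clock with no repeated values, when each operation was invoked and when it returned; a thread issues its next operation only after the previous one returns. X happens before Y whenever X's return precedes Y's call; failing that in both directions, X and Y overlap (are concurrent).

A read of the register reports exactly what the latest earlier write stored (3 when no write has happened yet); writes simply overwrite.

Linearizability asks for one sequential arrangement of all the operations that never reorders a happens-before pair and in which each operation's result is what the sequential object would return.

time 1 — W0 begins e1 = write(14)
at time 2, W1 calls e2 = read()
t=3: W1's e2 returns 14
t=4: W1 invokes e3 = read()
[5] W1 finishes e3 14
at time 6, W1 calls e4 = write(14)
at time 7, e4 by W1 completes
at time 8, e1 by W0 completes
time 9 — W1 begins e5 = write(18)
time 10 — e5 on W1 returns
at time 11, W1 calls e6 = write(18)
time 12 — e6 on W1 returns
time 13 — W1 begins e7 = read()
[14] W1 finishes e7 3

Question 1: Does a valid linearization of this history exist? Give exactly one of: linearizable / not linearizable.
not linearizable

the violation lands at event 14, e7's response at time 14: events 1..13 linearize, events 1..14 do not
the 7 completed operations admit 4 real-time orders; each fails the atomic register replay
for example e1, e2, e3, e4, e5, e6, e7 fails at step 7: e7 read() → 3 is not legal there
for example e2, e1, e3, e4, e5, e6, e7 fails at step 1: e2 read() → 14 is not legal there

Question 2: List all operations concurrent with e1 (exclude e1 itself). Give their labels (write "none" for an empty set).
Answer: e2, e3, e4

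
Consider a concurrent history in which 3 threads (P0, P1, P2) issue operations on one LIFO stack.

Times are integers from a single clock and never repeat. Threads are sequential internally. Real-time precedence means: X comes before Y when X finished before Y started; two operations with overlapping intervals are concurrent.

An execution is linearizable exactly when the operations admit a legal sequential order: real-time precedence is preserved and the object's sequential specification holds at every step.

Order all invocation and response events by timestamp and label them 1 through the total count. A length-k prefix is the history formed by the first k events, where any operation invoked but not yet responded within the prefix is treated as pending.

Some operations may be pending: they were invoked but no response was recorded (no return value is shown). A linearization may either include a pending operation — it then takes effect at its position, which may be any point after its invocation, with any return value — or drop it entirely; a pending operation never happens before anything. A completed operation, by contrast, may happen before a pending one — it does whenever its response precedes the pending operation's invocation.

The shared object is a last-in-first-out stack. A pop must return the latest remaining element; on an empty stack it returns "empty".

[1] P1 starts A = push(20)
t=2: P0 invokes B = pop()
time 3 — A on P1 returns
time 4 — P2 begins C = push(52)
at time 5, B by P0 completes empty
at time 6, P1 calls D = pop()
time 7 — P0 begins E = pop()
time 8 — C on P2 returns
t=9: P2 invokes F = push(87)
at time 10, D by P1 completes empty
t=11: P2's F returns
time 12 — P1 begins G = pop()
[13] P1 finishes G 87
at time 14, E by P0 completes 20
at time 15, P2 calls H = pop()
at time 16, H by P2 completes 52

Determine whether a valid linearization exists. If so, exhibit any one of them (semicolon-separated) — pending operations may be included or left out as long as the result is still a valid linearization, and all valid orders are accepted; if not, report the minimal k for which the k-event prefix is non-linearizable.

after step 1 (B pop() → empty): stack <>
after step 2 (A push(20)): stack <20>
after step 3 (E pop() → 20): stack <>
after step 4 (D pop() → empty): stack <>
after step 5 (C push(52)): stack <52>
after step 6 (F push(87)): stack <52,87>
after step 7 (G pop() → 87): stack <52>
after step 8 (H pop() → 52): stack <>

linearizable — witness: B; A; E; D; C; F; G; H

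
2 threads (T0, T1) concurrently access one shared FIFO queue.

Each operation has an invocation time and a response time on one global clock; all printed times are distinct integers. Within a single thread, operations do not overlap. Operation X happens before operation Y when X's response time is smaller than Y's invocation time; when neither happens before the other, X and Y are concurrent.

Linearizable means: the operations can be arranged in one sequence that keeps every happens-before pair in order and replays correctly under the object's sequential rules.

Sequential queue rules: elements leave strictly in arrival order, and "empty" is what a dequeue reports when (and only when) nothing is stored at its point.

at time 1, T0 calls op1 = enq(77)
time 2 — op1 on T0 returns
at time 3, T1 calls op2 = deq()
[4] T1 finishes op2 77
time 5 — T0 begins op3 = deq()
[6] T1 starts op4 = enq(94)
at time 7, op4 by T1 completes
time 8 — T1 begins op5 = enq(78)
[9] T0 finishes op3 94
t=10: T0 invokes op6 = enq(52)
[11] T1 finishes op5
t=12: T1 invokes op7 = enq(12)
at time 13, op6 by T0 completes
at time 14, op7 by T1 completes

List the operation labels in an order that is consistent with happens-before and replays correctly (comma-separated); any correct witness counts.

op1, op2, op4, op3, op5, op6, op7

step 1: op1 enq(77) — queue <77>
step 2: op2 deq() → 77 — queue <>
step 3: op4 enq(94) — queue <94>
step 4: op3 deq() → 94 — queue <>
step 5: op5 enq(78) — queue <78>
step 6: op6 enq(52) — queue <78,52>
step 7: op7 enq(12) — queue <78,52,12>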